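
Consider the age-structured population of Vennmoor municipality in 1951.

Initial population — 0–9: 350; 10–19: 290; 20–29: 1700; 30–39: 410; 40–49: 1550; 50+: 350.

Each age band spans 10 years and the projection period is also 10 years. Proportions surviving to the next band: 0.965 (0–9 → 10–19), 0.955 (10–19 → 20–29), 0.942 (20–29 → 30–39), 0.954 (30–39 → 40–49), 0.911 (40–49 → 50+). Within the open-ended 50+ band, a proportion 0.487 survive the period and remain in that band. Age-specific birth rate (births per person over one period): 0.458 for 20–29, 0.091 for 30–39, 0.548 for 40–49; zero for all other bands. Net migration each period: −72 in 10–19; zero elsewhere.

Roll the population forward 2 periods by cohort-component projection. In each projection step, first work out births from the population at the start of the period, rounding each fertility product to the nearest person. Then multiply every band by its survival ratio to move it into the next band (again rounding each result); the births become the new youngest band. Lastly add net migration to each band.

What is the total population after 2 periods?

Period 1.
Births: 1700 * 0.458 = 779 ; 410 * 0.091 = 37 ; 1550 * 0.548 = 849 — total 1665
10–19: 350 * 0.965 = 338
20–29: 290 * 0.955 = 277
30–39: 1700 * 0.942 = 1601
40–49: 410 * 0.954 = 391
50+: 1550 * 0.911 + 350 * 0.487 = 1412 + 170 = 1582
Net migration: 10–19 − 72 → 266
Giving 1665 / 266 / 277 / 1601 / 391 / 1582.
Period 2.
Births: 277 * 0.458 = 127 ; 1601 * 0.091 = 146 ; 391 * 0.548 = 214 — total 487
10–19: 1665 * 0.965 = 1607
20–29: 266 * 0.955 = 254
30–39: 277 * 0.942 = 261
40–49: 1601 * 0.954 = 1527
50+: 391 * 0.911 + 1582 * 0.487 = 356 + 770 = 1126
Net migration: 10–19 − 72 → 1535
Giving 487 / 1535 / 254 / 261 / 1527 / 1126.
Total after period 2: 487 + 1535 + 254 + 261 + 1527 + 1126 = 5190

5190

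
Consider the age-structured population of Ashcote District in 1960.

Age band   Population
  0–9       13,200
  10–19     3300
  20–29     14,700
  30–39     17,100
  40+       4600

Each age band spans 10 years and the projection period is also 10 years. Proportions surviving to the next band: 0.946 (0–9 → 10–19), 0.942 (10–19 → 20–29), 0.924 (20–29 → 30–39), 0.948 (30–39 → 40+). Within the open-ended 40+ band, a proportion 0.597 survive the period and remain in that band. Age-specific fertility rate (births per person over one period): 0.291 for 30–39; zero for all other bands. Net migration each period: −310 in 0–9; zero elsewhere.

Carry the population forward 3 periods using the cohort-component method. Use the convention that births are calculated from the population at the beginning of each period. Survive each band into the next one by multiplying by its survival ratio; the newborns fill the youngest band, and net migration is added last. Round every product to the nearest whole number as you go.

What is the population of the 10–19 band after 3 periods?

Period 1:
Births: 17100 × 0.291 = 4976
10–19: 13200 × 0.946 = 12487
20–29: 3300 × 0.942 = 3109
30–39: 14700 × 0.924 = 13583
40+: 17100 × 0.948 + 4600 × 0.597 = 16211 + 2746 = 18957
Net migration: 0–9 − 310 → 4666
→ [4666, 12487, 3109, 13583, 18957]
Period 2:
Births: 13583 × 0.291 = 3953
10–19: 4666 × 0.946 = 4414
20–29: 12487 × 0.942 = 11763
30–39: 3109 × 0.924 = 2873
40+: 13583 × 0.948 + 18957 × 0.597 = 12877 + 11317 = 24194
Net migration: 0–9 − 310 → 3643
→ [3643, 4414, 11763, 2873, 24194]
Period 3:
Births: 2873 × 0.291 = 836
10–19: 3643 × 0.946 = 3446
20–29: 4414 × 0.942 = 4158
30–39: 11763 × 0.924 = 10869
40+: 2873 × 0.948 + 24194 × 0.597 = 2724 + 14444 = 17168
Net migration: 0–9 − 310 → 526
→ [526, 3446, 4158, 10869, 17168]

3446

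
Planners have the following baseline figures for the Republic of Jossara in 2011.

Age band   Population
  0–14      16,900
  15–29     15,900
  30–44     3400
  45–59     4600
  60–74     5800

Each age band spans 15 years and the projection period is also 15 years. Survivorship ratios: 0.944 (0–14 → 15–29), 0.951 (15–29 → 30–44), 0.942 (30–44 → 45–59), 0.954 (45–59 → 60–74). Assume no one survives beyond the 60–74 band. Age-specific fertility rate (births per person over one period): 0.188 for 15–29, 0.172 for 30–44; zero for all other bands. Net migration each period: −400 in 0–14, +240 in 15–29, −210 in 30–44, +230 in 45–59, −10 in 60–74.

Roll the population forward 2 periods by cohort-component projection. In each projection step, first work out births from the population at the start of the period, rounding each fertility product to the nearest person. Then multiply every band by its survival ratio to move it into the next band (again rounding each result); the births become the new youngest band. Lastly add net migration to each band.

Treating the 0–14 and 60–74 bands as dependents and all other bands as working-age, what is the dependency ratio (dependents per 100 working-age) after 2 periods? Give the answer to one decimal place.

Numbering the groups 1..5 from youngest to oldest:
After projecting period 1:
Births: 15900 × 0.188 = 2989, 3400 × 0.172 = 585 → 3574
Group 2: 16900 × 0.944 = 15954
Group 3: 15900 × 0.951 = 15121
Group 4: 3400 × 0.942 = 3203
Group 5: 4600 × 0.954 = 4388
Net migration: Group 1 − 400 → 3174; Group 2 + 240 → 16194; Group 3 − 210 → 14911; Group 4 + 230 → 3433; Group 5 − 10 → 4378
End of period: [3174, 16194, 14911, 3433, 4378]
After projecting period 2:
Births: 16194 × 0.188 = 3044, 14911 × 0.172 = 2565 → 5609
Group 2: 3174 × 0.944 = 2996
Group 3: 16194 × 0.951 = 15400
Group 4: 14911 × 0.942 = 14046
Group 5: 3433 × 0.954 = 3275
Net migration: Group 1 − 400 → 5209; Group 2 + 240 → 3236; Group 3 − 210 → 15190; Group 4 + 230 → 14276; Group 5 − 10 → 3265
End of period: [5209, 3236, 15190, 14276, 3265]
Dependents (band 0–14 + band 60–74) = 5209 + 3265 = 8474; working-age = 32702; ratio = 8474/32702 × 100 = 25.9

25.9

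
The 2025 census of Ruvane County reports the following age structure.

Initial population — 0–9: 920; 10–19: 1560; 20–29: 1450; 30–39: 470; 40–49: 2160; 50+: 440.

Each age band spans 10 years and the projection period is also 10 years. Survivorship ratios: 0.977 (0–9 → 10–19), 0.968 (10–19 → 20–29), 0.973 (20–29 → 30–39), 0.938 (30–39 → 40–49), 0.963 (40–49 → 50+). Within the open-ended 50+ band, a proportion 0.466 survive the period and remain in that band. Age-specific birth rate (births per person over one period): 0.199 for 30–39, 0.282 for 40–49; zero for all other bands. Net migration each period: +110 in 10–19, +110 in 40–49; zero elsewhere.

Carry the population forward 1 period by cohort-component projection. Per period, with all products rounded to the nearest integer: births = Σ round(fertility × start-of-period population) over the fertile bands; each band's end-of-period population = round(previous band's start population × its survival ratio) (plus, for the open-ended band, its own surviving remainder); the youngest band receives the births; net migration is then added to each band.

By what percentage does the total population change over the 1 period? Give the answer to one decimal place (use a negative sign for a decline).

Period 1:
Births: 470 * 0.199 = 94, 2160 * 0.282 = 609 → total 703
10–19: 920 * 0.977 = 899
20–29: 1560 * 0.968 = 1510
30–39: 1450 * 0.973 = 1411
40–49: 470 * 0.938 = 441
50+: 2160 * 0.963 + 440 * 0.466 = 2080 + 205 = 2285
Net migration: 10–19 + 110 → 1009; 40–49 + 110 → 551
→ [703, 1009, 1510, 1411, 551, 2285]
Total: 7000 → 7469; change = 469; percentage change = 6.7%

6.7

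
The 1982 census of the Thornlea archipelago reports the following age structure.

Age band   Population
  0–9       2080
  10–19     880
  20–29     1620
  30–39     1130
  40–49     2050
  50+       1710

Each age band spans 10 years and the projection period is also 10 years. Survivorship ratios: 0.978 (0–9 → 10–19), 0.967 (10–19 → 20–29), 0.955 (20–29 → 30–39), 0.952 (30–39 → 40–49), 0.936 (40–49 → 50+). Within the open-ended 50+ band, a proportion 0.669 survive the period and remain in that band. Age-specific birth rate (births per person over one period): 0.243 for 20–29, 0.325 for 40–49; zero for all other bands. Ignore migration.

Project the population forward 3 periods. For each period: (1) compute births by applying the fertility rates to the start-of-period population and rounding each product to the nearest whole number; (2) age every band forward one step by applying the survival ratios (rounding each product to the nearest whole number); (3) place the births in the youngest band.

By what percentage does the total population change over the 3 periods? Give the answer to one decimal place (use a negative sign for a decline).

-9.4

Call the groups 1 to 6, youngest first.
Period 1.
Births: 1620 × 0.243 = 394  |  2050 × 0.325 = 666 ⇒ total 1060
Group 2: 2080 × 0.978 = 2034
Group 3: 880 × 0.967 = 851
Group 4: 1620 × 0.955 = 1547
Group 5: 1130 × 0.952 = 1076
Group 6: 2050 × 0.936 + 1710 × 0.669 = 1919 + 1144 = 3063
Giving 1060 / 2034 / 851 / 1547 / 1076 / 3063.
Period 2.
Births: 851 × 0.243 = 207  |  1076 × 0.325 = 350 ⇒ total 557
Group 2: 1060 × 0.978 = 1037
Group 3: 2034 × 0.967 = 1967
Group 4: 851 × 0.955 = 813
Group 5: 1547 × 0.952 = 1473
Group 6: 1076 × 0.936 + 3063 × 0.669 = 1007 + 2049 = 3056
Giving 557 / 1037 / 1967 / 813 / 1473 / 3056.
Period 3.
Births: 1967 × 0.243 = 478  |  1473 × 0.325 = 479 ⇒ total 957
Group 2: 557 × 0.978 = 545
Group 3: 1037 × 0.967 = 1003
Group 4: 1967 × 0.955 = 1878
Group 5: 813 × 0.952 = 774
Group 6: 1473 × 0.936 + 3056 × 0.669 = 1379 + 2044 = 3423
Giving 957 / 545 / 1003 / 1878 / 774 / 3423.
Total: 9470 → 8580; change = -890; percentage change = -9.4%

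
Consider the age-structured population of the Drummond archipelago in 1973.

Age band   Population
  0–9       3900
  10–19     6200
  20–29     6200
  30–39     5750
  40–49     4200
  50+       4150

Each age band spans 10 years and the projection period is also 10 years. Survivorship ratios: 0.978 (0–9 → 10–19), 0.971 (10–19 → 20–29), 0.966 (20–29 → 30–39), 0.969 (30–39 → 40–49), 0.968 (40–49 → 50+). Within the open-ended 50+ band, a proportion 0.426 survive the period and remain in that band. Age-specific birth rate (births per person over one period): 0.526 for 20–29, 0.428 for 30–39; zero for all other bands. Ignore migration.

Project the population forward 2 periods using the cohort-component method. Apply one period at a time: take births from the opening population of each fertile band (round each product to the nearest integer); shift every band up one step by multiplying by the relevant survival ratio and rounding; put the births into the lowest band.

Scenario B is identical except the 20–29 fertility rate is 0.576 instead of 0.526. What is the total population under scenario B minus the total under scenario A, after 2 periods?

Period 1:
Births: 6200 × 0.526 = 3261 ; 5750 × 0.428 = 2461 → 5722
10–19: 3900 × 0.978 = 3814
20–29: 6200 × 0.971 = 6020
30–39: 6200 × 0.966 = 5989
40–49: 5750 × 0.969 = 5572
50+: 4200 × 0.968 + 4150 × 0.426 = 4066 + 1768 = 5834
Population now: 0–9=5722, 10–19=3814, 20–29=6020, 30–39=5989, 40–49=5572, 50+=5834
Period 2:
Births: 6020 × 0.526 = 3167 ; 5989 × 0.428 = 2563 → 5730
10–19: 5722 × 0.978 = 5596
20–29: 3814 × 0.971 = 3703
30–39: 6020 × 0.966 = 5815
40–49: 5989 × 0.969 = 5803
50+: 5572 × 0.968 + 5834 × 0.426 = 5394 + 2485 = 7879
Population now: 0–9=5730, 10–19=5596, 20–29=3703, 30–39=5815, 40–49=5803, 50+=7879
Scenario A total after 2 periods: 34526
Scenario B projection —
Period 1:
Births: 6200 × 0.576 = 3571 ; 5750 × 0.428 = 2461 → 6032
10–19: 3900 × 0.978 = 3814
20–29: 6200 × 0.971 = 6020
30–39: 6200 × 0.966 = 5989
40–49: 5750 × 0.969 = 5572
50+: 4200 × 0.968 + 4150 × 0.426 = 4066 + 1768 = 5834
Population now: 0–9=6032, 10–19=3814, 20–29=6020, 30–39=5989, 40–49=5572, 50+=5834
Period 2:
Births: 6020 × 0.576 = 3468 ; 5989 × 0.428 = 2563 → 6031
10–19: 6032 × 0.978 = 5899
20–29: 3814 × 0.971 = 3703
30–39: 6020 × 0.966 = 5815
40–49: 5989 × 0.969 = 5803
50+: 5572 × 0.968 + 5834 × 0.426 = 5394 + 2485 = 7879
Population now: 0–9=6031, 10–19=5899, 20–29=3703, 30–39=5815, 40–49=5803, 50+=7879
Scenario B total after 2 periods: 35130
Difference B − A = 35130 − 34526 = 604

604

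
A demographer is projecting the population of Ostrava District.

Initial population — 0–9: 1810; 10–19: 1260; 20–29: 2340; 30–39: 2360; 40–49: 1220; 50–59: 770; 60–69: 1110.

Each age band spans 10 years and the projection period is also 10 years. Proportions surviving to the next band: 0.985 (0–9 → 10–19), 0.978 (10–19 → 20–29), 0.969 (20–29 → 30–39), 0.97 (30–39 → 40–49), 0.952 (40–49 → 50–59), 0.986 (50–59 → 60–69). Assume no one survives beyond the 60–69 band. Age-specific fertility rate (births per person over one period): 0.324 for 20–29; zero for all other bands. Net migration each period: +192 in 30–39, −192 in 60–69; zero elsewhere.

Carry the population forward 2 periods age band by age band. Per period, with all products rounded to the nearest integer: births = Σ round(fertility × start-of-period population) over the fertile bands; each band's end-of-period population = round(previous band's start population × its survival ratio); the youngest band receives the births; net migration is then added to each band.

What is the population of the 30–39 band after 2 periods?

1386

(Bands numbered youngest = 1 to oldest = 7.)
— Period 1 —
Births: 2340 × 0.324 = 758
Band 2: 1810 × 0.985 = 1783
Band 3: 1260 × 0.978 = 1232
Band 4: 2340 × 0.969 = 2267
Band 5: 2360 × 0.97 = 2289
Band 6: 1220 × 0.952 = 1161
Band 7: 770 × 0.986 = 759
Net migration: Band 4 + 192 → 2459; Band 7 − 192 → 567
Population now: 0–9=758, 10–19=1783, 20–29=1232, 30–39=2459, 40–49=2289, 50–59=1161, 60–69=567
— Period 2 —
Births: 1232 × 0.324 = 399
Band 2: 758 × 0.985 = 747
Band 3: 1783 × 0.978 = 1744
Band 4: 1232 × 0.969 = 1194
Band 5: 2459 × 0.97 = 2385
Band 6: 2289 × 0.952 = 2179
Band 7: 1161 × 0.986 = 1145
Net migration: Band 4 + 192 → 1386; Band 7 − 192 → 953
Population now: 0–9=399, 10–19=747, 20–29=1744, 30–39=1386, 40–49=2385, 50–59=2179, 60–69=953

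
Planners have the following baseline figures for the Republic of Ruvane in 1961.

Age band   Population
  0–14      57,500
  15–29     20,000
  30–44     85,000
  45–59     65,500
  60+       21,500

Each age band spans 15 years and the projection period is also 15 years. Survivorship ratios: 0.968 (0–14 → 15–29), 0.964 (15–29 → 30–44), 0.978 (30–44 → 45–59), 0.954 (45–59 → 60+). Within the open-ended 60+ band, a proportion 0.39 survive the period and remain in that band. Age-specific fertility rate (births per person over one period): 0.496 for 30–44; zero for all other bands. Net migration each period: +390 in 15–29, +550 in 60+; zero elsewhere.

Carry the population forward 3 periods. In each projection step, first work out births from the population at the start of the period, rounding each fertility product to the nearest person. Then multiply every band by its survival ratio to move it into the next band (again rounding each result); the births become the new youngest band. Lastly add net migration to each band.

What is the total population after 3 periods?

189554

(Groups numbered youngest = 1 to oldest = 5.)
— Period 1 —
Births: 85000 × 0.496 = 42160
Group 2: 57500 × 0.968 = 55660
Group 3: 20000 × 0.964 = 19280
Group 4: 85000 × 0.978 = 83130
Group 5: 65500 × 0.954 + 21500 × 0.39 = 62487 + 8385 = 70872
Net migration: Group 2 + 390 → 56050; Group 5 + 550 → 71422
Giving 42160 / 56050 / 19280 / 83130 / 71422.
— Period 2 —
Births: 19280 × 0.496 = 9563
Group 2: 42160 × 0.968 = 40811
Group 3: 56050 × 0.964 = 54032
Group 4: 19280 × 0.978 = 18856
Group 5: 83130 × 0.954 + 71422 × 0.39 = 79306 + 27855 = 107161
Net migration: Group 2 + 390 → 41201; Group 5 + 550 → 107711
Giving 9563 / 41201 / 54032 / 18856 / 107711.
— Period 3 —
Births: 54032 × 0.496 = 26800
Group 2: 9563 × 0.968 = 9257
Group 3: 41201 × 0.964 = 39718
Group 4: 54032 × 0.978 = 52843
Group 5: 18856 × 0.954 + 107711 × 0.39 = 17989 + 42007 = 59996
Net migration: Group 2 + 390 → 9647; Group 5 + 550 → 60546
Giving 26800 / 9647 / 39718 / 52843 / 60546.
Total after period 3: 26800 + 9647 + 39718 + 52843 + 60546 = 189554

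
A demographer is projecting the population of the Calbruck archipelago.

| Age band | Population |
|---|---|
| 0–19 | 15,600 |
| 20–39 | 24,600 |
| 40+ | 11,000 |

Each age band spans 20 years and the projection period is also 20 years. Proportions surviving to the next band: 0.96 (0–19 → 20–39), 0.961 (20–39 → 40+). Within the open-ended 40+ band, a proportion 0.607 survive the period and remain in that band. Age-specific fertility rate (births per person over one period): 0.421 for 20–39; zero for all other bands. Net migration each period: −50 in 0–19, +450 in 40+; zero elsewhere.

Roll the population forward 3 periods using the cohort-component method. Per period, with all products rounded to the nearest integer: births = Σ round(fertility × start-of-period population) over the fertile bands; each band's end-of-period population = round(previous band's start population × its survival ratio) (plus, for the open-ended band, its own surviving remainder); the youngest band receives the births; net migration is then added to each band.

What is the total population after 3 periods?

(Groups numbered youngest = 1 to oldest = 3.)
[period 1]
Births: 24600 × 0.421 = 10357
Group 2: 15600 × 0.96 = 14976
Group 3: 24600 × 0.961 + 11000 × 0.607 = 23641 + 6677 = 30318
Net migration: Group 1 − 50 → 10307; Group 3 + 450 → 30768
Giving 10307 / 14976 / 30768.
[period 2]
Births: 14976 × 0.421 = 6305
Group 2: 10307 × 0.96 = 9895
Group 3: 14976 × 0.961 + 30768 × 0.607 = 14392 + 18676 = 33068
Net migration: Group 1 − 50 → 6255; Group 3 + 450 → 33518
Giving 6255 / 9895 / 33518.
[period 3]
Births: 9895 × 0.421 = 4166
Group 2: 6255 × 0.96 = 6005
Group 3: 9895 × 0.961 + 33518 × 0.607 = 9509 + 20345 = 29854
Net migration: Group 1 − 50 → 4116; Group 3 + 450 → 30304
Giving 4116 / 6005 / 30304.
Total after period 3: 4116 + 6005 + 30304 = 40425

40425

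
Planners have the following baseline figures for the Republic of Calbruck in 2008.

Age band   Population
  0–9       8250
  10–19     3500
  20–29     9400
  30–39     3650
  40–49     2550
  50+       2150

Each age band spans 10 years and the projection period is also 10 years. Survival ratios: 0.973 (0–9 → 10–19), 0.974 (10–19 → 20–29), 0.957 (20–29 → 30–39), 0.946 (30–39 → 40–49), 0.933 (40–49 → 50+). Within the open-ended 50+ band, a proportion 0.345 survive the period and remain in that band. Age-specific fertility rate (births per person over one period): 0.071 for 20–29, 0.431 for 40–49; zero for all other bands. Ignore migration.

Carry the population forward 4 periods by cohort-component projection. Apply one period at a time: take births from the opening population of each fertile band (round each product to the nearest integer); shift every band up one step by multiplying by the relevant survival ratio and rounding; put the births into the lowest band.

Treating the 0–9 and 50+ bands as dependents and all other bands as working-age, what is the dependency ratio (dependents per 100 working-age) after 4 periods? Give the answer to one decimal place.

(Groups numbered youngest = 1 to oldest = 6.)
[period 1]
Births: 9400 × 0.071 = 667, 2550 × 0.431 = 1099 → 1766
Group 2: 8250 × 0.973 = 8027
Group 3: 3500 × 0.974 = 3409
Group 4: 9400 × 0.957 = 8996
Group 5: 3650 × 0.946 = 3453
Group 6: 2550 × 0.933 + 2150 × 0.345 = 2379 + 742 = 3121
End of period: [1766, 8027, 3409, 8996, 3453, 3121]
[period 2]
Births: 3409 × 0.071 = 242, 3453 × 0.431 = 1488 → 1730
Group 2: 1766 × 0.973 = 1718
Group 3: 8027 × 0.974 = 7818
Group 4: 3409 × 0.957 = 3262
Group 5: 8996 × 0.946 = 8510
Group 6: 3453 × 0.933 + 3121 × 0.345 = 3222 + 1077 = 4299
End of period: [1730, 1718, 7818, 3262, 8510, 4299]
[period 3]
Births: 7818 × 0.071 = 555, 8510 × 0.431 = 3668 → 4223
Group 2: 1730 × 0.973 = 1683
Group 3: 1718 × 0.974 = 1673
Group 4: 7818 × 0.957 = 7482
Group 5: 3262 × 0.946 = 3086
Group 6: 8510 × 0.933 + 4299 × 0.345 = 7940 + 1483 = 9423
End of period: [4223, 1683, 1673, 7482, 3086, 9423]
[period 4]
Births: 1673 × 0.071 = 119, 3086 × 0.431 = 1330 → 1449
Group 2: 4223 × 0.973 = 4109
Group 3: 1683 × 0.974 = 1639
Group 4: 1673 × 0.957 = 1601
Group 5: 7482 × 0.946 = 7078
Group 6: 3086 × 0.933 + 9423 × 0.345 = 2879 + 3251 = 6130
End of period: [1449, 4109, 1639, 1601, 7078, 6130]
Dependents (band 0–9 + band 50+) = 1449 + 6130 = 7579; working-age = 14427; ratio = 7579/14427 × 100 = 52.5

52.5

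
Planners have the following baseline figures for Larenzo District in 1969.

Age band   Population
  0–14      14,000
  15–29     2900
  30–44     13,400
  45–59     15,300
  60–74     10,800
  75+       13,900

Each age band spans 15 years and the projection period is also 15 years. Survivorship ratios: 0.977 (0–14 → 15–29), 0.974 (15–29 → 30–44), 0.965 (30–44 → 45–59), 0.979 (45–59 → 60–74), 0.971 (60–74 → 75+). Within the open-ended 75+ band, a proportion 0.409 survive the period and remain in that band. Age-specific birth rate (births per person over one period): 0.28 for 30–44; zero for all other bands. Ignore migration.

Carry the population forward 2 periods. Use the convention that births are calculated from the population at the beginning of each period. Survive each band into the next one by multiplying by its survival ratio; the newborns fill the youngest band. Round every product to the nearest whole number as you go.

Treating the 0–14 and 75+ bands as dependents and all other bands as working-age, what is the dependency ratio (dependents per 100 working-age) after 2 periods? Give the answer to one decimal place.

67.8

(Groups numbered youngest = 1 to oldest = 6.)
[period 1]
Births: 13400 * 0.28 = 3752
Group 2: 14000 * 0.977 = 13678
Group 3: 2900 * 0.974 = 2825
Group 4: 13400 * 0.965 = 12931
Group 5: 15300 * 0.979 = 14979
Group 6: 10800 * 0.971 + 13900 * 0.409 = 10487 + 5685 = 16172
End of period: [3752, 13678, 2825, 12931, 14979, 16172]
[period 2]
Births: 2825 * 0.28 = 791
Group 2: 3752 * 0.977 = 3666
Group 3: 13678 * 0.974 = 13322
Group 4: 2825 * 0.965 = 2726
Group 5: 12931 * 0.979 = 12659
Group 6: 14979 * 0.971 + 16172 * 0.409 = 14545 + 6614 = 21159
End of period: [791, 3666, 13322, 2726, 12659, 21159]
Dependents (band 0–14 + band 75+) = 791 + 21159 = 21950; working-age = 32373; ratio = 21950/32373 × 100 = 67.8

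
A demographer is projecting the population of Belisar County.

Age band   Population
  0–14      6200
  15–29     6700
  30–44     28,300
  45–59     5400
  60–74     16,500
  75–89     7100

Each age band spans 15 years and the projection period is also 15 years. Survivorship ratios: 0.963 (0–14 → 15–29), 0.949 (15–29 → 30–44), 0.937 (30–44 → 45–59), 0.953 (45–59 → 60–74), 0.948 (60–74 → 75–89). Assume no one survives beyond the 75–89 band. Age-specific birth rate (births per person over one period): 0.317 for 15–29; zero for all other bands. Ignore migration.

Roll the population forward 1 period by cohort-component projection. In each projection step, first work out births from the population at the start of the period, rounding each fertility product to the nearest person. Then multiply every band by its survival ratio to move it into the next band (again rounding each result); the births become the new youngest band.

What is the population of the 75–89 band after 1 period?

Let group 1 be 0–14 through group 6 = 75–89.
Period 1.
Births: 6700 * 0.317 = 2124
Group 2: 6200 * 0.963 = 5971
Group 3: 6700 * 0.949 = 6358
Group 4: 28300 * 0.937 = 26517
Group 5: 5400 * 0.953 = 5146
Group 6: 16500 * 0.948 = 15642
→ [2124, 5971, 6358, 26517, 5146, 15642]

15642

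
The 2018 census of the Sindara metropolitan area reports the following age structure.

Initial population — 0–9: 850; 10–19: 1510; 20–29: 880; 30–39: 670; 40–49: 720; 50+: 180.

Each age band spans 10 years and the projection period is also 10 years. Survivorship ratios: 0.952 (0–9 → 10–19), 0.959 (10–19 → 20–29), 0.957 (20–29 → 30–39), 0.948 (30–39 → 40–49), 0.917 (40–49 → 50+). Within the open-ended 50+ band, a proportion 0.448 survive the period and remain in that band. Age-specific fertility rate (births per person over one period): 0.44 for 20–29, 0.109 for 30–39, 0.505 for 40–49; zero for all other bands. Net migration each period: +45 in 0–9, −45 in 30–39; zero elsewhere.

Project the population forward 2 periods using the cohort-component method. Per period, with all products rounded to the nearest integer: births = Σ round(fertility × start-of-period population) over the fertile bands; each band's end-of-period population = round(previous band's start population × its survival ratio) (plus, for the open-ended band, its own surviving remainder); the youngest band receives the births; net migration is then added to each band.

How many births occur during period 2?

Period 1.
Births: 880 × 0.44 = 387, 670 × 0.109 = 73, 720 × 0.505 = 364 — total 824
10–19: 850 × 0.952 = 809
20–29: 1510 × 0.959 = 1448
30–39: 880 × 0.957 = 842
40–49: 670 × 0.948 = 635
50+: 720 × 0.917 + 180 × 0.448 = 660 + 81 = 741
Net migration: 0–9 + 45 → 869; 30–39 − 45 → 797
Giving 869 / 809 / 1448 / 797 / 635 / 741.
Period 2.
Births: 1448 × 0.44 = 637, 797 × 0.109 = 87, 635 × 0.505 = 321 — total 1045
10–19: 869 × 0.952 = 827
20–29: 809 × 0.959 = 776
30–39: 1448 × 0.957 = 1386
40–49: 797 × 0.948 = 756
50+: 635 × 0.917 + 741 × 0.448 = 582 + 332 = 914
Net migration: 0–9 + 45 → 1090; 30–39 − 45 → 1341
Giving 1090 / 827 / 776 / 1341 / 756 / 914.

1045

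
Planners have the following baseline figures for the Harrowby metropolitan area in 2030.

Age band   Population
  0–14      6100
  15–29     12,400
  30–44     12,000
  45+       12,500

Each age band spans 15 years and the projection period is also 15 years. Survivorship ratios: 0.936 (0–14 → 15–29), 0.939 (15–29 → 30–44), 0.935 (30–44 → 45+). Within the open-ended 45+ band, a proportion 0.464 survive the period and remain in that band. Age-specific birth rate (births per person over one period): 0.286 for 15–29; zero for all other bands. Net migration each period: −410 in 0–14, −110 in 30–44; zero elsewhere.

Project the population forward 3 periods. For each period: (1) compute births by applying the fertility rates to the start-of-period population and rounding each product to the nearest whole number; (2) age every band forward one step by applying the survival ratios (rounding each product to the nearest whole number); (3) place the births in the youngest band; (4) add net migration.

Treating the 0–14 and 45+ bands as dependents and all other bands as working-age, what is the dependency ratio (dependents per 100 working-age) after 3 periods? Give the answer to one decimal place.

369.5

(Bands numbered youngest = 1 to oldest = 4.)
[period 1]
Births: 12400 × 0.286 = 3546
Band 2: 6100 × 0.936 = 5710
Band 3: 12400 × 0.939 = 11644
Band 4: 12000 × 0.935 + 12500 × 0.464 = 11220 + 5800 = 17020
Net migration: Band 1 − 410 → 3136; Band 3 − 110 → 11534
End of period: [3136, 5710, 11534, 17020]
[period 2]
Births: 5710 × 0.286 = 1633
Band 2: 3136 × 0.936 = 2935
Band 3: 5710 × 0.939 = 5362
Band 4: 11534 × 0.935 + 17020 × 0.464 = 10784 + 7897 = 18681
Net migration: Band 1 − 410 → 1223; Band 3 − 110 → 5252
End of period: [1223, 2935, 5252, 18681]
[period 3]
Births: 2935 × 0.286 = 839
Band 2: 1223 × 0.936 = 1145
Band 3: 2935 × 0.939 = 2756
Band 4: 5252 × 0.935 + 18681 × 0.464 = 4911 + 8668 = 13579
Net migration: Band 1 − 410 → 429; Band 3 − 110 → 2646
End of period: [429, 1145, 2646, 13579]
Dependents (band 0–14 + band 45+) = 429 + 13579 = 14008; working-age = 3791; ratio = 14008/3791 × 100 = 369.5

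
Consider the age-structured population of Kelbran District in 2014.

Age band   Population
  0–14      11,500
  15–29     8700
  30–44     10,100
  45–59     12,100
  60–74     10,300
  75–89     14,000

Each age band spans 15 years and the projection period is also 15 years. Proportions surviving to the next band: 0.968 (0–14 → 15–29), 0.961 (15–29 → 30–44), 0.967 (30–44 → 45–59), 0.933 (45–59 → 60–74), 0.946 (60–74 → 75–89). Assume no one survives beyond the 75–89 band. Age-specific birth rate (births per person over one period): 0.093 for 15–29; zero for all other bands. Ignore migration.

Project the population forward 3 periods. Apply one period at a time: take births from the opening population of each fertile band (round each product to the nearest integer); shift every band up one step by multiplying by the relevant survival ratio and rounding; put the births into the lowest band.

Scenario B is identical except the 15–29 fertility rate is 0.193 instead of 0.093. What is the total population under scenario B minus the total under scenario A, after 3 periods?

Numbering the groups 1..6 from youngest to oldest:
After projecting period 1:
Births: 8700 × 0.093 = 809
Group 2: 11500 × 0.968 = 11132
Group 3: 8700 × 0.961 = 8361
Group 4: 10100 × 0.967 = 9767
Group 5: 12100 × 0.933 = 11289
Group 6: 10300 × 0.946 = 9744
Giving 809 / 11132 / 8361 / 9767 / 11289 / 9744.
After projecting period 2:
Births: 11132 × 0.093 = 1035
Group 2: 809 × 0.968 = 783
Group 3: 11132 × 0.961 = 10698
Group 4: 8361 × 0.967 = 8085
Group 5: 9767 × 0.933 = 9113
Group 6: 11289 × 0.946 = 10679
Giving 1035 / 783 / 10698 / 8085 / 9113 / 10679.
After projecting period 3:
Births: 783 × 0.093 = 73
Group 2: 1035 × 0.968 = 1002
Group 3: 783 × 0.961 = 752
Group 4: 10698 × 0.967 = 10345
Group 5: 8085 × 0.933 = 7543
Group 6: 9113 × 0.946 = 8621
Giving 73 / 1002 / 752 / 10345 / 7543 / 8621.
Scenario A total after 3 periods: 28336
Scenario B projection —
After projecting period 1:
Births: 8700 × 0.193 = 1679
Group 2: 11500 × 0.968 = 11132
Group 3: 8700 × 0.961 = 8361
Group 4: 10100 × 0.967 = 9767
Group 5: 12100 × 0.933 = 11289
Group 6: 10300 × 0.946 = 9744
Giving 1679 / 11132 / 8361 / 9767 / 11289 / 9744.
After projecting period 2:
Births: 11132 × 0.193 = 2148
Group 2: 1679 × 0.968 = 1625
Group 3: 11132 × 0.961 = 10698
Group 4: 8361 × 0.967 = 8085
Group 5: 9767 × 0.933 = 9113
Group 6: 11289 × 0.946 = 10679
Giving 2148 / 1625 / 10698 / 8085 / 9113 / 10679.
After projecting period 3:
Births: 1625 × 0.193 = 314
Group 2: 2148 × 0.968 = 2079
Group 3: 1625 × 0.961 = 1562
Group 4: 10698 × 0.967 = 10345
Group 5: 8085 × 0.933 = 7543
Group 6: 9113 × 0.946 = 8621
Giving 314 / 2079 / 1562 / 10345 / 7543 / 8621.
Scenario B total after 3 periods: 30464
Difference B − A = 30464 − 28336 = 2128

2128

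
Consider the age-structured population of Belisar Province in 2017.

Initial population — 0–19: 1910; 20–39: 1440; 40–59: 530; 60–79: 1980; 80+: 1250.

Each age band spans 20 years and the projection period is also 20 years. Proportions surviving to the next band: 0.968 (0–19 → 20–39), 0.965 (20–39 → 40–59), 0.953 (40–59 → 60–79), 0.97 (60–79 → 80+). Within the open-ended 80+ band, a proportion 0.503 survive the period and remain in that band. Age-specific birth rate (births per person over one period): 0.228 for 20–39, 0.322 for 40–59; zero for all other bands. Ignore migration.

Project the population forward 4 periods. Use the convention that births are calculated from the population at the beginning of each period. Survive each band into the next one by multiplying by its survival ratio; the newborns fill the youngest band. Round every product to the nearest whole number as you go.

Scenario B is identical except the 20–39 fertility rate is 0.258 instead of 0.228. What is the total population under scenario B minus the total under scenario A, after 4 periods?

169

[period 1]
Births: 1440 * 0.228 = 328  |  530 * 0.322 = 171 → total 499
20–39: 1910 * 0.968 = 1849
40–59: 1440 * 0.965 = 1390
60–79: 530 * 0.953 = 505
80+: 1980 * 0.97 + 1250 * 0.503 = 1921 + 629 = 2550
End of period: [499, 1849, 1390, 505, 2550]
[period 2]
Births: 1849 * 0.228 = 422  |  1390 * 0.322 = 448 → total 870
20–39: 499 * 0.968 = 483
40–59: 1849 * 0.965 = 1784
60–79: 1390 * 0.953 = 1325
80+: 505 * 0.97 + 2550 * 0.503 = 490 + 1283 = 1773
End of period: [870, 483, 1784, 1325, 1773]
[period 3]
Births: 483 * 0.228 = 110  |  1784 * 0.322 = 574 → total 684
20–39: 870 * 0.968 = 842
40–59: 483 * 0.965 = 466
60–79: 1784 * 0.953 = 1700
80+: 1325 * 0.97 + 1773 * 0.503 = 1285 + 892 = 2177
End of period: [684, 842, 466, 1700, 2177]
[period 4]
Births: 842 * 0.228 = 192  |  466 * 0.322 = 150 → total 342
20–39: 684 * 0.968 = 662
40–59: 842 * 0.965 = 813
60–79: 466 * 0.953 = 444
80+: 1700 * 0.97 + 2177 * 0.503 = 1649 + 1095 = 2744
End of period: [342, 662, 813, 444, 2744]
Scenario A total after 4 periods: 5005
Scenario B projection —
[period 1]
Births: 1440 * 0.258 = 372  |  530 * 0.322 = 171 → total 543
20–39: 1910 * 0.968 = 1849
40–59: 1440 * 0.965 = 1390
60–79: 530 * 0.953 = 505
80+: 1980 * 0.97 + 1250 * 0.503 = 1921 + 629 = 2550
End of period: [543, 1849, 1390, 505, 2550]
[period 2]
Births: 1849 * 0.258 = 477  |  1390 * 0.322 = 448 → total 925
20–39: 543 * 0.968 = 526
40–59: 1849 * 0.965 = 1784
60–79: 1390 * 0.953 = 1325
80+: 505 * 0.97 + 2550 * 0.503 = 490 + 1283 = 1773
End of period: [925, 526, 1784, 1325, 1773]
[period 3]
Births: 526 * 0.258 = 136  |  1784 * 0.322 = 574 → total 710
20–39: 925 * 0.968 = 895
40–59: 526 * 0.965 = 508
60–79: 1784 * 0.953 = 1700
80+: 1325 * 0.97 + 1773 * 0.503 = 1285 + 892 = 2177
End of period: [710, 895, 508, 1700, 2177]
[period 4]
Births: 895 * 0.258 = 231  |  508 * 0.322 = 164 → total 395
20–39: 710 * 0.968 = 687
40–59: 895 * 0.965 = 864
60–79: 508 * 0.953 = 484
80+: 1700 * 0.97 + 2177 * 0.503 = 1649 + 1095 = 2744
End of period: [395, 687, 864, 484, 2744]
Scenario B total after 4 periods: 5174
Difference B − A = 5174 − 5005 = 169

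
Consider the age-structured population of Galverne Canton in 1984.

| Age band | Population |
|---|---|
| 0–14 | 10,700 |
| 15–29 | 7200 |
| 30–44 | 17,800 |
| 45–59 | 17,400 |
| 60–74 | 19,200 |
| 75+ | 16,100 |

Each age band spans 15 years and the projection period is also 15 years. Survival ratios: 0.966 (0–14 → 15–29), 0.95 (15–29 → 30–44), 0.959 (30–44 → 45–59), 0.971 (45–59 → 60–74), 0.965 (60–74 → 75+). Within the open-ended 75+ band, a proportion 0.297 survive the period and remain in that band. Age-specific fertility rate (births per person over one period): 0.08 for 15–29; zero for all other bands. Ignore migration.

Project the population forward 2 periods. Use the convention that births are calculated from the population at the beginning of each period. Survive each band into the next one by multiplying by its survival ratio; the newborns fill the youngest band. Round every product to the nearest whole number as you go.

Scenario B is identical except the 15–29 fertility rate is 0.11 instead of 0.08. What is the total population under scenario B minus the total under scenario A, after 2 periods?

[period 1]
Births: 7200 × 0.08 = 576
15–29: 10700 × 0.966 = 10336
30–44: 7200 × 0.95 = 6840
45–59: 17800 × 0.959 = 17070
60–74: 17400 × 0.971 = 16895
75+: 19200 × 0.965 + 16100 × 0.297 = 18528 + 4782 = 23310
Giving 576 / 10336 / 6840 / 17070 / 16895 / 23310.
[period 2]
Births: 10336 × 0.08 = 827
15–29: 576 × 0.966 = 556
30–44: 10336 × 0.95 = 9819
45–59: 6840 × 0.959 = 6560
60–74: 17070 × 0.971 = 16575
75+: 16895 × 0.965 + 23310 × 0.297 = 16304 + 6923 = 23227
Giving 827 / 556 / 9819 / 6560 / 16575 / 23227.
Scenario A total after 2 periods: 57564
Scenario B projection —
[period 1]
Births: 7200 × 0.11 = 792
15–29: 10700 × 0.966 = 10336
30–44: 7200 × 0.95 = 6840
45–59: 17800 × 0.959 = 17070
60–74: 17400 × 0.971 = 16895
75+: 19200 × 0.965 + 16100 × 0.297 = 18528 + 4782 = 23310
Giving 792 / 10336 / 6840 / 17070 / 16895 / 23310.
[period 2]
Births: 10336 × 0.11 = 1137
15–29: 792 × 0.966 = 765
30–44: 10336 × 0.95 = 9819
45–59: 6840 × 0.959 = 6560
60–74: 17070 × 0.971 = 16575
75+: 16895 × 0.965 + 23310 × 0.297 = 16304 + 6923 = 23227
Giving 1137 / 765 / 9819 / 6560 / 16575 / 23227.
Scenario B total after 2 periods: 58083
Difference B − A = 58083 − 57564 = 519

519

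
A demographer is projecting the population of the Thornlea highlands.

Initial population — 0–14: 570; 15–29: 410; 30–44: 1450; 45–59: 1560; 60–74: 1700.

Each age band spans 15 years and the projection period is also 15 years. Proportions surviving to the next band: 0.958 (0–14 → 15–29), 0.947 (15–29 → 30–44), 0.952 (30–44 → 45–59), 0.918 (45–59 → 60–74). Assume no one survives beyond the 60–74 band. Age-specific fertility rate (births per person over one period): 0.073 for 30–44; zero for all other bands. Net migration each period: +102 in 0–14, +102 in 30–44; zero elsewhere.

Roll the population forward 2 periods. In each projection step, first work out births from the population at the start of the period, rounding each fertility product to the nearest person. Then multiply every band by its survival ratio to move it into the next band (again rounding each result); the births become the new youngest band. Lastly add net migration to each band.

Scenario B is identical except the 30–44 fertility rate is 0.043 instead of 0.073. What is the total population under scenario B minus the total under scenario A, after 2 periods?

-57

— Period 1 —
Births: 1450 * 0.073 = 106
15–29: 570 * 0.958 = 546
30–44: 410 * 0.947 = 388
45–59: 1450 * 0.952 = 1380
60–74: 1560 * 0.918 = 1432
Net migration: 0–14 + 102 → 208; 30–44 + 102 → 490
Giving 208 / 546 / 490 / 1380 / 1432.
— Period 2 —
Births: 490 * 0.073 = 36
15–29: 208 * 0.958 = 199
30–44: 546 * 0.947 = 517
45–59: 490 * 0.952 = 466
60–74: 1380 * 0.918 = 1267
Net migration: 0–14 + 102 → 138; 30–44 + 102 → 619
Giving 138 / 199 / 619 / 466 / 1267.
Scenario A total after 2 periods: 2689
Scenario B projection —
— Period 1 —
Births: 1450 * 0.043 = 62
15–29: 570 * 0.958 = 546
30–44: 410 * 0.947 = 388
45–59: 1450 * 0.952 = 1380
60–74: 1560 * 0.918 = 1432
Net migration: 0–14 + 102 → 164; 30–44 + 102 → 490
Giving 164 / 546 / 490 / 1380 / 1432.
— Period 2 —
Births: 490 * 0.043 = 21
15–29: 164 * 0.958 = 157
30–44: 546 * 0.947 = 517
45–59: 490 * 0.952 = 466
60–74: 1380 * 0.918 = 1267
Net migration: 0–14 + 102 → 123; 30–44 + 102 → 619
Giving 123 / 157 / 619 / 466 / 1267.
Scenario B total after 2 periods: 2632
Difference B − A = 2632 − 2689 = -57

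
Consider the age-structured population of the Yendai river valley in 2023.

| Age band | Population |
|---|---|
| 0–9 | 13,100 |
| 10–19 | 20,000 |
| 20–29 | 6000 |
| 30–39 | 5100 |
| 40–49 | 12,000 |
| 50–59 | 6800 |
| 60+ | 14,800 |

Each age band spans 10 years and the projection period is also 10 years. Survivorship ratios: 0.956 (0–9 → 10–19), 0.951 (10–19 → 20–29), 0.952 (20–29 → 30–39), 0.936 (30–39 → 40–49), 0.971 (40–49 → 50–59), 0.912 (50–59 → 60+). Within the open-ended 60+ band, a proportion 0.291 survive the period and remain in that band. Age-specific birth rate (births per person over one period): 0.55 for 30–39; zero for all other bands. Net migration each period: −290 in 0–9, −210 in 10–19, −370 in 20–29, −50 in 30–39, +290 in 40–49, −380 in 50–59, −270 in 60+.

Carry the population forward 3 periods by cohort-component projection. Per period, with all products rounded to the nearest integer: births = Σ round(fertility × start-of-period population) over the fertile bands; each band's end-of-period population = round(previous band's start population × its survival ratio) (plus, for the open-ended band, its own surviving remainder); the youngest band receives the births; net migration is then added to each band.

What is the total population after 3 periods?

53959

(Groups numbered youngest = 1 to oldest = 7.)
— Period 1 —
Births: 5100 * 0.55 = 2805
Group 2: 13100 * 0.956 = 12524
Group 3: 20000 * 0.951 = 19020
Group 4: 6000 * 0.952 = 5712
Group 5: 5100 * 0.936 = 4774
Group 6: 12000 * 0.971 = 11652
Group 7: 6800 * 0.912 + 14800 * 0.291 = 6202 + 4307 = 10509
Net migration: Group 1 − 290 → 2515; Group 2 − 210 → 12314; Group 3 − 370 → 18650; Group 4 − 50 → 5662; Group 5 + 290 → 5064; Group 6 − 380 → 11272; Group 7 − 270 → 10239
Population now: 0–9=2515, 10–19=12314, 20–29=18650, 30–39=5662, 40–49=5064, 50–59=11272, 60+=10239
— Period 2 —
Births: 5662 * 0.55 = 3114
Group 2: 2515 * 0.956 = 2404
Group 3: 12314 * 0.951 = 11711
Group 4: 18650 * 0.952 = 17755
Group 5: 5662 * 0.936 = 5300
Group 6: 5064 * 0.971 = 4917
Group 7: 11272 * 0.912 + 10239 * 0.291 = 10280 + 2980 = 13260
Net migration: Group 1 − 290 → 2824; Group 2 − 210 → 2194; Group 3 − 370 → 11341; Group 4 − 50 → 17705; Group 5 + 290 → 5590; Group 6 − 380 → 4537; Group 7 − 270 → 12990
Population now: 0–9=2824, 10–19=2194, 20–29=11341, 30–39=17705, 40–49=5590, 50–59=4537, 60+=12990
— Period 3 —
Births: 17705 * 0.55 = 9738
Group 2: 2824 * 0.956 = 2700
Group 3: 2194 * 0.951 = 2086
Group 4: 11341 * 0.952 = 10797
Group 5: 17705 * 0.936 = 16572
Group 6: 5590 * 0.971 = 5428
Group 7: 4537 * 0.912 + 12990 * 0.291 = 4138 + 3780 = 7918
Net migration: Group 1 − 290 → 9448; Group 2 − 210 → 2490; Group 3 − 370 → 1716; Group 4 − 50 → 10747; Group 5 + 290 → 16862; Group 6 − 380 → 5048; Group 7 − 270 → 7648
Population now: 0–9=9448, 10–19=2490, 20–29=1716, 30–39=10747, 40–49=16862, 50–59=5048, 60+=7648
Total after period 3: 9448 + 2490 + 1716 + 10747 + 16862 + 5048 + 7648 = 53959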